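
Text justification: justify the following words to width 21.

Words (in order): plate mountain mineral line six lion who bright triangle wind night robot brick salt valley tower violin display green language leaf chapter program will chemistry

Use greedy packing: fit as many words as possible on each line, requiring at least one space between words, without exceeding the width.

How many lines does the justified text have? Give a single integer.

Answer: 9

Derivation:
Line 1: ['plate', 'mountain'] (min_width=14, slack=7)
Line 2: ['mineral', 'line', 'six', 'lion'] (min_width=21, slack=0)
Line 3: ['who', 'bright', 'triangle'] (min_width=19, slack=2)
Line 4: ['wind', 'night', 'robot'] (min_width=16, slack=5)
Line 5: ['brick', 'salt', 'valley'] (min_width=17, slack=4)
Line 6: ['tower', 'violin', 'display'] (min_width=20, slack=1)
Line 7: ['green', 'language', 'leaf'] (min_width=19, slack=2)
Line 8: ['chapter', 'program', 'will'] (min_width=20, slack=1)
Line 9: ['chemistry'] (min_width=9, slack=12)
Total lines: 9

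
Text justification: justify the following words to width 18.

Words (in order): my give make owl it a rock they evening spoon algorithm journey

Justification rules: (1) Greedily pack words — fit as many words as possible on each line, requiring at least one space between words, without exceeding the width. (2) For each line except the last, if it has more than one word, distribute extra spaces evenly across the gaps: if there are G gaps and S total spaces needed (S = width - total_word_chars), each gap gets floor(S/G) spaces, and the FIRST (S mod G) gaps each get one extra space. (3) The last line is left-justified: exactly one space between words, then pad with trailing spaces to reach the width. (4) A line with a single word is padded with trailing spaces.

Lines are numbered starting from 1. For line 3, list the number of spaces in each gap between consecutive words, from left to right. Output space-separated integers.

Line 1: ['my', 'give', 'make', 'owl'] (min_width=16, slack=2)
Line 2: ['it', 'a', 'rock', 'they'] (min_width=14, slack=4)
Line 3: ['evening', 'spoon'] (min_width=13, slack=5)
Line 4: ['algorithm', 'journey'] (min_width=17, slack=1)

Answer: 6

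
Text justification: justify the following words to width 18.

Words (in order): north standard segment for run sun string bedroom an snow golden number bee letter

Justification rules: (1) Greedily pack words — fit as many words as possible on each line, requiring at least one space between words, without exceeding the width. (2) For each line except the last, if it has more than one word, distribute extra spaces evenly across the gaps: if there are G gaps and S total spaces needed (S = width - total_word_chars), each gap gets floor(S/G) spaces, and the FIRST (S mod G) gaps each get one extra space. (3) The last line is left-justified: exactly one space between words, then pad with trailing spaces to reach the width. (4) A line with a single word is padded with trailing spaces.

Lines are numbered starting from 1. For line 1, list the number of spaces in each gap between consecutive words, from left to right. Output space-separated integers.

Line 1: ['north', 'standard'] (min_width=14, slack=4)
Line 2: ['segment', 'for', 'run'] (min_width=15, slack=3)
Line 3: ['sun', 'string', 'bedroom'] (min_width=18, slack=0)
Line 4: ['an', 'snow', 'golden'] (min_width=14, slack=4)
Line 5: ['number', 'bee', 'letter'] (min_width=17, slack=1)

Answer: 5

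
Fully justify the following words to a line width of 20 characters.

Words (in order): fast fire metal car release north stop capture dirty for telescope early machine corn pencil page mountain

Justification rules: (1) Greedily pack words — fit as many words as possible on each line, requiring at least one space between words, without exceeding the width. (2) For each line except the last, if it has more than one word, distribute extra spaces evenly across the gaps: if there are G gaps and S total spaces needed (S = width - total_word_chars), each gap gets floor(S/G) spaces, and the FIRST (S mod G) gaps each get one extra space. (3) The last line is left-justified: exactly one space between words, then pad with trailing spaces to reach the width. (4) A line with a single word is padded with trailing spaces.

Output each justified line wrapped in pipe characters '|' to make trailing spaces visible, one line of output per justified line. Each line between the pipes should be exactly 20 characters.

Answer: |fast  fire metal car|
|release  north  stop|
|capture   dirty  for|
|telescope      early|
|machine  corn pencil|
|page mountain       |

Derivation:
Line 1: ['fast', 'fire', 'metal', 'car'] (min_width=19, slack=1)
Line 2: ['release', 'north', 'stop'] (min_width=18, slack=2)
Line 3: ['capture', 'dirty', 'for'] (min_width=17, slack=3)
Line 4: ['telescope', 'early'] (min_width=15, slack=5)
Line 5: ['machine', 'corn', 'pencil'] (min_width=19, slack=1)
Line 6: ['page', 'mountain'] (min_width=13, slack=7)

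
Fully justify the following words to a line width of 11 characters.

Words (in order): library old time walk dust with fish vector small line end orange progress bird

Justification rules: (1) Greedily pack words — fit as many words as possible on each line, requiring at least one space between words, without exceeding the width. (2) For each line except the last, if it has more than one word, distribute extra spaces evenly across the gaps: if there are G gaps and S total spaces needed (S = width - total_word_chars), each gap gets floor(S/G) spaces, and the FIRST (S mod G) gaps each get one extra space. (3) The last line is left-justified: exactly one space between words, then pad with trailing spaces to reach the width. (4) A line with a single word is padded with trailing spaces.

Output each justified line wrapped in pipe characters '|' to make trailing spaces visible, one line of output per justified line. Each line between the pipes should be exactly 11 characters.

Answer: |library old|
|time   walk|
|dust   with|
|fish vector|
|small  line|
|end  orange|
|progress   |
|bird       |

Derivation:
Line 1: ['library', 'old'] (min_width=11, slack=0)
Line 2: ['time', 'walk'] (min_width=9, slack=2)
Line 3: ['dust', 'with'] (min_width=9, slack=2)
Line 4: ['fish', 'vector'] (min_width=11, slack=0)
Line 5: ['small', 'line'] (min_width=10, slack=1)
Line 6: ['end', 'orange'] (min_width=10, slack=1)
Line 7: ['progress'] (min_width=8, slack=3)
Line 8: ['bird'] (min_width=4, slack=7)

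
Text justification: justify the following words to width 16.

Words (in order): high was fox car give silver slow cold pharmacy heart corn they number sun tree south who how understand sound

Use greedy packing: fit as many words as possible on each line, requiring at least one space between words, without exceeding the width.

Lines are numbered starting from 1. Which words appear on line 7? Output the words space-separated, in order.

Answer: understand sound

Derivation:
Line 1: ['high', 'was', 'fox', 'car'] (min_width=16, slack=0)
Line 2: ['give', 'silver', 'slow'] (min_width=16, slack=0)
Line 3: ['cold', 'pharmacy'] (min_width=13, slack=3)
Line 4: ['heart', 'corn', 'they'] (min_width=15, slack=1)
Line 5: ['number', 'sun', 'tree'] (min_width=15, slack=1)
Line 6: ['south', 'who', 'how'] (min_width=13, slack=3)
Line 7: ['understand', 'sound'] (min_width=16, slack=0)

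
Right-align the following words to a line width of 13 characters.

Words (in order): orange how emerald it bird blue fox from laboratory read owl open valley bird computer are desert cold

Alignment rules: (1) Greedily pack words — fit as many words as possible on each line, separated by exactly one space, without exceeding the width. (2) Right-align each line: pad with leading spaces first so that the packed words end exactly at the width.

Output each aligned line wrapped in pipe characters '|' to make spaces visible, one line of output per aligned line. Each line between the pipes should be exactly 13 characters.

Line 1: ['orange', 'how'] (min_width=10, slack=3)
Line 2: ['emerald', 'it'] (min_width=10, slack=3)
Line 3: ['bird', 'blue', 'fox'] (min_width=13, slack=0)
Line 4: ['from'] (min_width=4, slack=9)
Line 5: ['laboratory'] (min_width=10, slack=3)
Line 6: ['read', 'owl', 'open'] (min_width=13, slack=0)
Line 7: ['valley', 'bird'] (min_width=11, slack=2)
Line 8: ['computer', 'are'] (min_width=12, slack=1)
Line 9: ['desert', 'cold'] (min_width=11, slack=2)

Answer: |   orange how|
|   emerald it|
|bird blue fox|
|         from|
|   laboratory|
|read owl open|
|  valley bird|
| computer are|
|  desert cold|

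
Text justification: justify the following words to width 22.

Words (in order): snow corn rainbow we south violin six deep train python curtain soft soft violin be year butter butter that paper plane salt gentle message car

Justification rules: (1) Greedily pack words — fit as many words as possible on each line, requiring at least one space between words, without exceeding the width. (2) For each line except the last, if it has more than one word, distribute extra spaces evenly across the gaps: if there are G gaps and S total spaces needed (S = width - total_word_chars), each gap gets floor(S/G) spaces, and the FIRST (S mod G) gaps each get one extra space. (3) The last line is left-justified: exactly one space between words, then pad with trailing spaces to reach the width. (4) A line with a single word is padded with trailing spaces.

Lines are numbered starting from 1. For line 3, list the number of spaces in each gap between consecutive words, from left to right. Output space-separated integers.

Line 1: ['snow', 'corn', 'rainbow', 'we'] (min_width=20, slack=2)
Line 2: ['south', 'violin', 'six', 'deep'] (min_width=21, slack=1)
Line 3: ['train', 'python', 'curtain'] (min_width=20, slack=2)
Line 4: ['soft', 'soft', 'violin', 'be'] (min_width=19, slack=3)
Line 5: ['year', 'butter', 'butter'] (min_width=18, slack=4)
Line 6: ['that', 'paper', 'plane', 'salt'] (min_width=21, slack=1)
Line 7: ['gentle', 'message', 'car'] (min_width=18, slack=4)

Answer: 2 2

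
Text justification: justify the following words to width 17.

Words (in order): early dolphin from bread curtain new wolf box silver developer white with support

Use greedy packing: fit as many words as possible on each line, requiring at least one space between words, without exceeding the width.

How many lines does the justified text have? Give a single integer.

Answer: 6

Derivation:
Line 1: ['early', 'dolphin'] (min_width=13, slack=4)
Line 2: ['from', 'bread'] (min_width=10, slack=7)
Line 3: ['curtain', 'new', 'wolf'] (min_width=16, slack=1)
Line 4: ['box', 'silver'] (min_width=10, slack=7)
Line 5: ['developer', 'white'] (min_width=15, slack=2)
Line 6: ['with', 'support'] (min_width=12, slack=5)
Total lines: 6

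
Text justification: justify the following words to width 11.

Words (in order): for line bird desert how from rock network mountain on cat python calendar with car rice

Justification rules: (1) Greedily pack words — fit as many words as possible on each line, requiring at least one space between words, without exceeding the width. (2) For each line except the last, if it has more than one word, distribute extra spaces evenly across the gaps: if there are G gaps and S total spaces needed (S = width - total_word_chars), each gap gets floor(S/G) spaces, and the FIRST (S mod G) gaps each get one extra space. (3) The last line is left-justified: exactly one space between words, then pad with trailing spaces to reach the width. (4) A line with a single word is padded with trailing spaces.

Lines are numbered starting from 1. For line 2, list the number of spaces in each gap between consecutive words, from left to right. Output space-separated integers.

Answer: 1

Derivation:
Line 1: ['for', 'line'] (min_width=8, slack=3)
Line 2: ['bird', 'desert'] (min_width=11, slack=0)
Line 3: ['how', 'from'] (min_width=8, slack=3)
Line 4: ['rock'] (min_width=4, slack=7)
Line 5: ['network'] (min_width=7, slack=4)
Line 6: ['mountain', 'on'] (min_width=11, slack=0)
Line 7: ['cat', 'python'] (min_width=10, slack=1)
Line 8: ['calendar'] (min_width=8, slack=3)
Line 9: ['with', 'car'] (min_width=8, slack=3)
Line 10: ['rice'] (min_width=4, slack=7)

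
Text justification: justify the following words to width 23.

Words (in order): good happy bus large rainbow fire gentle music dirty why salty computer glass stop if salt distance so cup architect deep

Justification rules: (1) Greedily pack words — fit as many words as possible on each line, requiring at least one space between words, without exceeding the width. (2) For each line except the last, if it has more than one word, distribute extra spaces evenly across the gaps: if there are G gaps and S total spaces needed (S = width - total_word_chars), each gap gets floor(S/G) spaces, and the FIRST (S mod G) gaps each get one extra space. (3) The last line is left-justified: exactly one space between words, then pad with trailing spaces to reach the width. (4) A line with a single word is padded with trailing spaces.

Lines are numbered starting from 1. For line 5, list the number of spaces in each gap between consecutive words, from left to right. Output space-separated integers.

Line 1: ['good', 'happy', 'bus', 'large'] (min_width=20, slack=3)
Line 2: ['rainbow', 'fire', 'gentle'] (min_width=19, slack=4)
Line 3: ['music', 'dirty', 'why', 'salty'] (min_width=21, slack=2)
Line 4: ['computer', 'glass', 'stop', 'if'] (min_width=22, slack=1)
Line 5: ['salt', 'distance', 'so', 'cup'] (min_width=20, slack=3)
Line 6: ['architect', 'deep'] (min_width=14, slack=9)

Answer: 2 2 2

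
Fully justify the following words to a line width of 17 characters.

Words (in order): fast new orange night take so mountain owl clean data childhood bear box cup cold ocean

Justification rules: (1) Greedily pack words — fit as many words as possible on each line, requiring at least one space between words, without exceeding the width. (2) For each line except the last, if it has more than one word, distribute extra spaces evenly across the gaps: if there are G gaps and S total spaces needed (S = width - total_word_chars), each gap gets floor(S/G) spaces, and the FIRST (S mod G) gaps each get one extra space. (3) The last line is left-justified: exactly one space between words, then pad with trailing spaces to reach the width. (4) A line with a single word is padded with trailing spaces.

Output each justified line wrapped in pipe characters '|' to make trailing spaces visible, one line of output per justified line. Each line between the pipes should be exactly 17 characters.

Line 1: ['fast', 'new', 'orange'] (min_width=15, slack=2)
Line 2: ['night', 'take', 'so'] (min_width=13, slack=4)
Line 3: ['mountain', 'owl'] (min_width=12, slack=5)
Line 4: ['clean', 'data'] (min_width=10, slack=7)
Line 5: ['childhood', 'bear'] (min_width=14, slack=3)
Line 6: ['box', 'cup', 'cold'] (min_width=12, slack=5)
Line 7: ['ocean'] (min_width=5, slack=12)

Answer: |fast  new  orange|
|night   take   so|
|mountain      owl|
|clean        data|
|childhood    bear|
|box    cup   cold|
|ocean            |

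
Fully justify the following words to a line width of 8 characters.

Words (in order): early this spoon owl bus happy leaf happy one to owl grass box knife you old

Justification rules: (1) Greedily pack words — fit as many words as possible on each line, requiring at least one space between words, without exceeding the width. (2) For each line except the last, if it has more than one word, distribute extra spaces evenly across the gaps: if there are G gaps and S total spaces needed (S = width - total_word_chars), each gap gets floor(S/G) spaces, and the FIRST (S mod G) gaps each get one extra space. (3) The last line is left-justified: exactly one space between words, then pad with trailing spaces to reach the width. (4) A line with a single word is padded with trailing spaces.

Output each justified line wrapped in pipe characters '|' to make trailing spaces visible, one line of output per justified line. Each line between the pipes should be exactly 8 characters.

Line 1: ['early'] (min_width=5, slack=3)
Line 2: ['this'] (min_width=4, slack=4)
Line 3: ['spoon'] (min_width=5, slack=3)
Line 4: ['owl', 'bus'] (min_width=7, slack=1)
Line 5: ['happy'] (min_width=5, slack=3)
Line 6: ['leaf'] (min_width=4, slack=4)
Line 7: ['happy'] (min_width=5, slack=3)
Line 8: ['one', 'to'] (min_width=6, slack=2)
Line 9: ['owl'] (min_width=3, slack=5)
Line 10: ['grass'] (min_width=5, slack=3)
Line 11: ['box'] (min_width=3, slack=5)
Line 12: ['knife'] (min_width=5, slack=3)
Line 13: ['you', 'old'] (min_width=7, slack=1)

Answer: |early   |
|this    |
|spoon   |
|owl  bus|
|happy   |
|leaf    |
|happy   |
|one   to|
|owl     |
|grass   |
|box     |
|knife   |
|you old |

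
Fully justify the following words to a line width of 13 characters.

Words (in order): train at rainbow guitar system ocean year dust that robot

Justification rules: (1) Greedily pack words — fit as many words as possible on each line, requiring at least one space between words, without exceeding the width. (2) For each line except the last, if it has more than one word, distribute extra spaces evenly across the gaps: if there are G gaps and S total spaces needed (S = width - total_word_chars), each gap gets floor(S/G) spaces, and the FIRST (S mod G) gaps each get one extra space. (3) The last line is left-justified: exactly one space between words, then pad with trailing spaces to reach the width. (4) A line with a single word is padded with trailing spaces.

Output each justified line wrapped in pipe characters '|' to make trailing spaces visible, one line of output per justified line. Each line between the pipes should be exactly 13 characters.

Line 1: ['train', 'at'] (min_width=8, slack=5)
Line 2: ['rainbow'] (min_width=7, slack=6)
Line 3: ['guitar', 'system'] (min_width=13, slack=0)
Line 4: ['ocean', 'year'] (min_width=10, slack=3)
Line 5: ['dust', 'that'] (min_width=9, slack=4)
Line 6: ['robot'] (min_width=5, slack=8)

Answer: |train      at|
|rainbow      |
|guitar system|
|ocean    year|
|dust     that|
|robot        |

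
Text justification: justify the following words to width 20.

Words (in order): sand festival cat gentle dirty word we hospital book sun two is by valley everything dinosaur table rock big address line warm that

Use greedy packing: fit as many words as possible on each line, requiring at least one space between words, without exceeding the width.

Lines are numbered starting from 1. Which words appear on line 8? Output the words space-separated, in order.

Line 1: ['sand', 'festival', 'cat'] (min_width=17, slack=3)
Line 2: ['gentle', 'dirty', 'word', 'we'] (min_width=20, slack=0)
Line 3: ['hospital', 'book', 'sun'] (min_width=17, slack=3)
Line 4: ['two', 'is', 'by', 'valley'] (min_width=16, slack=4)
Line 5: ['everything', 'dinosaur'] (min_width=19, slack=1)
Line 6: ['table', 'rock', 'big'] (min_width=14, slack=6)
Line 7: ['address', 'line', 'warm'] (min_width=17, slack=3)
Line 8: ['that'] (min_width=4, slack=16)

Answer: that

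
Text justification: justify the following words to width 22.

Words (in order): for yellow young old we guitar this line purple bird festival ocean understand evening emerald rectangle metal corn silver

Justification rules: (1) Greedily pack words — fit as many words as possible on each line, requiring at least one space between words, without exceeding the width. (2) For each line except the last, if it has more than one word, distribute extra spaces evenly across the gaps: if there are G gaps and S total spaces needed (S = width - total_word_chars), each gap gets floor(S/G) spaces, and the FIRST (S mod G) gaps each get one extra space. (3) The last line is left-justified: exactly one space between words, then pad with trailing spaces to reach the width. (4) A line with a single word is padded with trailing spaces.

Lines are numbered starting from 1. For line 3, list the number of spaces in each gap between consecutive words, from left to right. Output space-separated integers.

Line 1: ['for', 'yellow', 'young', 'old'] (min_width=20, slack=2)
Line 2: ['we', 'guitar', 'this', 'line'] (min_width=19, slack=3)
Line 3: ['purple', 'bird', 'festival'] (min_width=20, slack=2)
Line 4: ['ocean', 'understand'] (min_width=16, slack=6)
Line 5: ['evening', 'emerald'] (min_width=15, slack=7)
Line 6: ['rectangle', 'metal', 'corn'] (min_width=20, slack=2)
Line 7: ['silver'] (min_width=6, slack=16)

Answer: 2 2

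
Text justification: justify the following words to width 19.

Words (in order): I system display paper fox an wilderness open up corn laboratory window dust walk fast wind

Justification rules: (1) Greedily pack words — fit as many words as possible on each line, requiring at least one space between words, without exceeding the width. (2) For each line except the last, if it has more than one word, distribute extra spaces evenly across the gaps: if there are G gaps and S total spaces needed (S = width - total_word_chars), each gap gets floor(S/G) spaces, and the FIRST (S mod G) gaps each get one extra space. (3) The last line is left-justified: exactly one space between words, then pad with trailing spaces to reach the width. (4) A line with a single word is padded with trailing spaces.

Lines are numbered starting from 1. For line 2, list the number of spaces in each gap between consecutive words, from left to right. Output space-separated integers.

Answer: 5 4

Derivation:
Line 1: ['I', 'system', 'display'] (min_width=16, slack=3)
Line 2: ['paper', 'fox', 'an'] (min_width=12, slack=7)
Line 3: ['wilderness', 'open', 'up'] (min_width=18, slack=1)
Line 4: ['corn', 'laboratory'] (min_width=15, slack=4)
Line 5: ['window', 'dust', 'walk'] (min_width=16, slack=3)
Line 6: ['fast', 'wind'] (min_width=9, slack=10)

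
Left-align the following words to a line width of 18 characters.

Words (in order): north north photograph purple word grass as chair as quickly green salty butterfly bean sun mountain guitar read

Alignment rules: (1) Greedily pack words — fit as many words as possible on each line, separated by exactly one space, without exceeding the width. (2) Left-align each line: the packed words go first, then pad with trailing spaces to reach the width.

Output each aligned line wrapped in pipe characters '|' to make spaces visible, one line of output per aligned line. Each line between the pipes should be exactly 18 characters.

Answer: |north north       |
|photograph purple |
|word grass as     |
|chair as quickly  |
|green salty       |
|butterfly bean sun|
|mountain guitar   |
|read              |

Derivation:
Line 1: ['north', 'north'] (min_width=11, slack=7)
Line 2: ['photograph', 'purple'] (min_width=17, slack=1)
Line 3: ['word', 'grass', 'as'] (min_width=13, slack=5)
Line 4: ['chair', 'as', 'quickly'] (min_width=16, slack=2)
Line 5: ['green', 'salty'] (min_width=11, slack=7)
Line 6: ['butterfly', 'bean', 'sun'] (min_width=18, slack=0)
Line 7: ['mountain', 'guitar'] (min_width=15, slack=3)
Line 8: ['read'] (min_width=4, slack=14)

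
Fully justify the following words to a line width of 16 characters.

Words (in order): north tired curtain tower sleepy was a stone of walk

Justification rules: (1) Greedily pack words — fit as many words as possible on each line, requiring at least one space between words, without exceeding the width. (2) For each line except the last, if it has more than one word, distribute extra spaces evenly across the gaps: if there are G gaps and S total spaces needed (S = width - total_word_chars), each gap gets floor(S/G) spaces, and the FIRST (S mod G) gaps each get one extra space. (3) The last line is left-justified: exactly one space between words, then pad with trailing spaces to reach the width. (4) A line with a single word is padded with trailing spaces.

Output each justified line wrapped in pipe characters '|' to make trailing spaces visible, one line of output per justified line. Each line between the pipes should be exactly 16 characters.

Line 1: ['north', 'tired'] (min_width=11, slack=5)
Line 2: ['curtain', 'tower'] (min_width=13, slack=3)
Line 3: ['sleepy', 'was', 'a'] (min_width=12, slack=4)
Line 4: ['stone', 'of', 'walk'] (min_width=13, slack=3)

Answer: |north      tired|
|curtain    tower|
|sleepy   was   a|
|stone of walk   |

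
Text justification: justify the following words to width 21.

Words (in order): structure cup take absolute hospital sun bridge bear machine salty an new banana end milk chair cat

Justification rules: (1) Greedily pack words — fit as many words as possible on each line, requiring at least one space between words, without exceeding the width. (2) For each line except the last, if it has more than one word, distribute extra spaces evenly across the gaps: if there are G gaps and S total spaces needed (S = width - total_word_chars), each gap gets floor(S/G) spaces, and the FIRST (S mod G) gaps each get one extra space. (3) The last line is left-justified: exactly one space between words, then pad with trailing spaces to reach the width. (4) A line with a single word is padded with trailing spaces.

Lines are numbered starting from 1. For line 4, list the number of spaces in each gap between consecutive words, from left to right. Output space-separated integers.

Answer: 2 2 1

Derivation:
Line 1: ['structure', 'cup', 'take'] (min_width=18, slack=3)
Line 2: ['absolute', 'hospital', 'sun'] (min_width=21, slack=0)
Line 3: ['bridge', 'bear', 'machine'] (min_width=19, slack=2)
Line 4: ['salty', 'an', 'new', 'banana'] (min_width=19, slack=2)
Line 5: ['end', 'milk', 'chair', 'cat'] (min_width=18, slack=3)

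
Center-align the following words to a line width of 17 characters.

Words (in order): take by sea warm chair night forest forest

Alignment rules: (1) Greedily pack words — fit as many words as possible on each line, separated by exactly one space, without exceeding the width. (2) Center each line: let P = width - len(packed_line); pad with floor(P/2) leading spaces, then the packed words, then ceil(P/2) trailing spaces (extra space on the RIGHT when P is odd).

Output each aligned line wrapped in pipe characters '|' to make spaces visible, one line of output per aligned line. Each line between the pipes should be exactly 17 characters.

Answer: |take by sea warm |
|   chair night   |
|  forest forest  |

Derivation:
Line 1: ['take', 'by', 'sea', 'warm'] (min_width=16, slack=1)
Line 2: ['chair', 'night'] (min_width=11, slack=6)
Line 3: ['forest', 'forest'] (min_width=13, slack=4)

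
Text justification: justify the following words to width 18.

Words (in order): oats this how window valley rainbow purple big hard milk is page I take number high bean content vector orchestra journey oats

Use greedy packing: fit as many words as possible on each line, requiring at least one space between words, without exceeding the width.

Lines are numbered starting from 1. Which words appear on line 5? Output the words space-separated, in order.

Answer: I take number high

Derivation:
Line 1: ['oats', 'this', 'how'] (min_width=13, slack=5)
Line 2: ['window', 'valley'] (min_width=13, slack=5)
Line 3: ['rainbow', 'purple', 'big'] (min_width=18, slack=0)
Line 4: ['hard', 'milk', 'is', 'page'] (min_width=17, slack=1)
Line 5: ['I', 'take', 'number', 'high'] (min_width=18, slack=0)
Line 6: ['bean', 'content'] (min_width=12, slack=6)
Line 7: ['vector', 'orchestra'] (min_width=16, slack=2)
Line 8: ['journey', 'oats'] (min_width=12, slack=6)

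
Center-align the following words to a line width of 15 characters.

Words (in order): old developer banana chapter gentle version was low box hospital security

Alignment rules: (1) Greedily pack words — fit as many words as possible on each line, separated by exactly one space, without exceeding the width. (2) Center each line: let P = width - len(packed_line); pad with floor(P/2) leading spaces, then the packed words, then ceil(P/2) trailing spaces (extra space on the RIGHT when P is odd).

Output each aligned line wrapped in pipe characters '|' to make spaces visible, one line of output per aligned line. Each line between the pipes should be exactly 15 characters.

Answer: | old developer |
|banana chapter |
|gentle version |
|  was low box  |
|   hospital    |
|   security    |

Derivation:
Line 1: ['old', 'developer'] (min_width=13, slack=2)
Line 2: ['banana', 'chapter'] (min_width=14, slack=1)
Line 3: ['gentle', 'version'] (min_width=14, slack=1)
Line 4: ['was', 'low', 'box'] (min_width=11, slack=4)
Line 5: ['hospital'] (min_width=8, slack=7)
Line 6: ['security'] (min_width=8, slack=7)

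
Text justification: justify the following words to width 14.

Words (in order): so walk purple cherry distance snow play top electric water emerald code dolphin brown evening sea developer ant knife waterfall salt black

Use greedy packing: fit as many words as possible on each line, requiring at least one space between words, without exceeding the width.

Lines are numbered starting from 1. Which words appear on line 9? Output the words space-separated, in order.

Line 1: ['so', 'walk', 'purple'] (min_width=14, slack=0)
Line 2: ['cherry'] (min_width=6, slack=8)
Line 3: ['distance', 'snow'] (min_width=13, slack=1)
Line 4: ['play', 'top'] (min_width=8, slack=6)
Line 5: ['electric', 'water'] (min_width=14, slack=0)
Line 6: ['emerald', 'code'] (min_width=12, slack=2)
Line 7: ['dolphin', 'brown'] (min_width=13, slack=1)
Line 8: ['evening', 'sea'] (min_width=11, slack=3)
Line 9: ['developer', 'ant'] (min_width=13, slack=1)
Line 10: ['knife'] (min_width=5, slack=9)
Line 11: ['waterfall', 'salt'] (min_width=14, slack=0)
Line 12: ['black'] (min_width=5, slack=9)

Answer: developer ant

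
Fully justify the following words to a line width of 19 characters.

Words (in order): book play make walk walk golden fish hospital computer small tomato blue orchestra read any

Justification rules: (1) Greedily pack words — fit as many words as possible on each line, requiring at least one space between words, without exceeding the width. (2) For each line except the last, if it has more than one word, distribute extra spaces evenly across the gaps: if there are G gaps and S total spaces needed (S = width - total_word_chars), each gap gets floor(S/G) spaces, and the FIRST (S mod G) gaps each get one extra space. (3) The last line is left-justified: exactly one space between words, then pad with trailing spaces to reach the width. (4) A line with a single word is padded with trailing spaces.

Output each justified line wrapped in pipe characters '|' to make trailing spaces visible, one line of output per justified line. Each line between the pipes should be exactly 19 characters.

Line 1: ['book', 'play', 'make', 'walk'] (min_width=19, slack=0)
Line 2: ['walk', 'golden', 'fish'] (min_width=16, slack=3)
Line 3: ['hospital', 'computer'] (min_width=17, slack=2)
Line 4: ['small', 'tomato', 'blue'] (min_width=17, slack=2)
Line 5: ['orchestra', 'read', 'any'] (min_width=18, slack=1)

Answer: |book play make walk|
|walk   golden  fish|
|hospital   computer|
|small  tomato  blue|
|orchestra read any |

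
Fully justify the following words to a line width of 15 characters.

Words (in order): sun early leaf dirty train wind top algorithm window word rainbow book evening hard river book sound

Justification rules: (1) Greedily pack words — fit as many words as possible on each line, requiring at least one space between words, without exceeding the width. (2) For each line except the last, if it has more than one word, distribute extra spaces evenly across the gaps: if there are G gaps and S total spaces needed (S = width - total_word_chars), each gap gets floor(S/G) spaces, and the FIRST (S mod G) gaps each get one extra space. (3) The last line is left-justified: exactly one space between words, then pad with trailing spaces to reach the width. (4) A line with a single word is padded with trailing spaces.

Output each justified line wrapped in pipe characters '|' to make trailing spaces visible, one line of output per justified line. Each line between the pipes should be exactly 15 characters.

Line 1: ['sun', 'early', 'leaf'] (min_width=14, slack=1)
Line 2: ['dirty', 'train'] (min_width=11, slack=4)
Line 3: ['wind', 'top'] (min_width=8, slack=7)
Line 4: ['algorithm'] (min_width=9, slack=6)
Line 5: ['window', 'word'] (min_width=11, slack=4)
Line 6: ['rainbow', 'book'] (min_width=12, slack=3)
Line 7: ['evening', 'hard'] (min_width=12, slack=3)
Line 8: ['river', 'book'] (min_width=10, slack=5)
Line 9: ['sound'] (min_width=5, slack=10)

Answer: |sun  early leaf|
|dirty     train|
|wind        top|
|algorithm      |
|window     word|
|rainbow    book|
|evening    hard|
|river      book|
|sound          |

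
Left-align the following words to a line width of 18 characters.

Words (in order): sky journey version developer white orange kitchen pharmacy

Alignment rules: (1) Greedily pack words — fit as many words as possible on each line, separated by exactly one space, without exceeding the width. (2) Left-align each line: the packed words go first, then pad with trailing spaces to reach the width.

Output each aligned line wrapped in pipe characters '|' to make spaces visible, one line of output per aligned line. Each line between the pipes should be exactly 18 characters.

Answer: |sky journey       |
|version developer |
|white orange      |
|kitchen pharmacy  |

Derivation:
Line 1: ['sky', 'journey'] (min_width=11, slack=7)
Line 2: ['version', 'developer'] (min_width=17, slack=1)
Line 3: ['white', 'orange'] (min_width=12, slack=6)
Line 4: ['kitchen', 'pharmacy'] (min_width=16, slack=2)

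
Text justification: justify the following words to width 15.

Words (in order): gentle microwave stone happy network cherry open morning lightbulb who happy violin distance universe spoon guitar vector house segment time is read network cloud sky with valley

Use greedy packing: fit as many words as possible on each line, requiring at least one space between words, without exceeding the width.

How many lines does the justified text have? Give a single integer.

Line 1: ['gentle'] (min_width=6, slack=9)
Line 2: ['microwave', 'stone'] (min_width=15, slack=0)
Line 3: ['happy', 'network'] (min_width=13, slack=2)
Line 4: ['cherry', 'open'] (min_width=11, slack=4)
Line 5: ['morning'] (min_width=7, slack=8)
Line 6: ['lightbulb', 'who'] (min_width=13, slack=2)
Line 7: ['happy', 'violin'] (min_width=12, slack=3)
Line 8: ['distance'] (min_width=8, slack=7)
Line 9: ['universe', 'spoon'] (min_width=14, slack=1)
Line 10: ['guitar', 'vector'] (min_width=13, slack=2)
Line 11: ['house', 'segment'] (min_width=13, slack=2)
Line 12: ['time', 'is', 'read'] (min_width=12, slack=3)
Line 13: ['network', 'cloud'] (min_width=13, slack=2)
Line 14: ['sky', 'with', 'valley'] (min_width=15, slack=0)
Total lines: 14

Answer: 14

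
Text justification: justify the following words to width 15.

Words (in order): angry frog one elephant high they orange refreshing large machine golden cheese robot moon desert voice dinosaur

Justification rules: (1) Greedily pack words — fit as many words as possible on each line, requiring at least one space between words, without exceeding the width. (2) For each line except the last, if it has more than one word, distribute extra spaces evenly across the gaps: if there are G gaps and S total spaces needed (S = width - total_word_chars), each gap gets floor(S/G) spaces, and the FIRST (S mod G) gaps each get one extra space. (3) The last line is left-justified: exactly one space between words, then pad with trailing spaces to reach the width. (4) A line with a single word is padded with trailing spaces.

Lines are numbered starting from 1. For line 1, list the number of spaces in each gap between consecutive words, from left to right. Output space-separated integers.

Answer: 2 1

Derivation:
Line 1: ['angry', 'frog', 'one'] (min_width=14, slack=1)
Line 2: ['elephant', 'high'] (min_width=13, slack=2)
Line 3: ['they', 'orange'] (min_width=11, slack=4)
Line 4: ['refreshing'] (min_width=10, slack=5)
Line 5: ['large', 'machine'] (min_width=13, slack=2)
Line 6: ['golden', 'cheese'] (min_width=13, slack=2)
Line 7: ['robot', 'moon'] (min_width=10, slack=5)
Line 8: ['desert', 'voice'] (min_width=12, slack=3)
Line 9: ['dinosaur'] (min_width=8, slack=7)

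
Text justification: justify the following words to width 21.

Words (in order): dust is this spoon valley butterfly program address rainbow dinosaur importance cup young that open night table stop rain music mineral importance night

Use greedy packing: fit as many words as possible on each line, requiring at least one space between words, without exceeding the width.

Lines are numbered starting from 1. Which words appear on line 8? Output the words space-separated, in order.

Answer: mineral importance

Derivation:
Line 1: ['dust', 'is', 'this', 'spoon'] (min_width=18, slack=3)
Line 2: ['valley', 'butterfly'] (min_width=16, slack=5)
Line 3: ['program', 'address'] (min_width=15, slack=6)
Line 4: ['rainbow', 'dinosaur'] (min_width=16, slack=5)
Line 5: ['importance', 'cup', 'young'] (min_width=20, slack=1)
Line 6: ['that', 'open', 'night', 'table'] (min_width=21, slack=0)
Line 7: ['stop', 'rain', 'music'] (min_width=15, slack=6)
Line 8: ['mineral', 'importance'] (min_width=18, slack=3)
Line 9: ['night'] (min_width=5, slack=16)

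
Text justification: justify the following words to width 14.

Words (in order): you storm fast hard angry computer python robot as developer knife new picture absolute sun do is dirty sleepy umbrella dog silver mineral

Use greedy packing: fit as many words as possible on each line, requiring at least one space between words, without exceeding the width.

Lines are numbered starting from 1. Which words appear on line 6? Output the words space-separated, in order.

Line 1: ['you', 'storm', 'fast'] (min_width=14, slack=0)
Line 2: ['hard', 'angry'] (min_width=10, slack=4)
Line 3: ['computer'] (min_width=8, slack=6)
Line 4: ['python', 'robot'] (min_width=12, slack=2)
Line 5: ['as', 'developer'] (min_width=12, slack=2)
Line 6: ['knife', 'new'] (min_width=9, slack=5)
Line 7: ['picture'] (min_width=7, slack=7)
Line 8: ['absolute', 'sun'] (min_width=12, slack=2)
Line 9: ['do', 'is', 'dirty'] (min_width=11, slack=3)
Line 10: ['sleepy'] (min_width=6, slack=8)
Line 11: ['umbrella', 'dog'] (min_width=12, slack=2)
Line 12: ['silver', 'mineral'] (min_width=14, slack=0)

Answer: knife new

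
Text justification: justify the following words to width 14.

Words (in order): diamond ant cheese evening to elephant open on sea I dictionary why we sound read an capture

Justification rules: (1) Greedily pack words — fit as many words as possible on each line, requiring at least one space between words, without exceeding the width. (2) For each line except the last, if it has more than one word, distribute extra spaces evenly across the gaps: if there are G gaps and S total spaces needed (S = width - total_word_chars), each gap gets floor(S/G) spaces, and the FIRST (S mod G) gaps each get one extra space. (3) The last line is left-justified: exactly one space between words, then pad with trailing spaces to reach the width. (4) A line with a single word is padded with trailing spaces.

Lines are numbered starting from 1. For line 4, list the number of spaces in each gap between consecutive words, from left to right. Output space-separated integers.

Line 1: ['diamond', 'ant'] (min_width=11, slack=3)
Line 2: ['cheese', 'evening'] (min_width=14, slack=0)
Line 3: ['to', 'elephant'] (min_width=11, slack=3)
Line 4: ['open', 'on', 'sea', 'I'] (min_width=13, slack=1)
Line 5: ['dictionary', 'why'] (min_width=14, slack=0)
Line 6: ['we', 'sound', 'read'] (min_width=13, slack=1)
Line 7: ['an', 'capture'] (min_width=10, slack=4)

Answer: 2 1 1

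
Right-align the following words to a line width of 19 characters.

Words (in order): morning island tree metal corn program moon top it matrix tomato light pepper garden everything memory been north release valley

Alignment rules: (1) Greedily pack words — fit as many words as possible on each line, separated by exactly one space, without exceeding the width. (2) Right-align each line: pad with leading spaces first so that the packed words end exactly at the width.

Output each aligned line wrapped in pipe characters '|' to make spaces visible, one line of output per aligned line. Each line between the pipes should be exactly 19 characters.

Answer: |morning island tree|
| metal corn program|
| moon top it matrix|
|tomato light pepper|
|  garden everything|
|  memory been north|
|     release valley|

Derivation:
Line 1: ['morning', 'island', 'tree'] (min_width=19, slack=0)
Line 2: ['metal', 'corn', 'program'] (min_width=18, slack=1)
Line 3: ['moon', 'top', 'it', 'matrix'] (min_width=18, slack=1)
Line 4: ['tomato', 'light', 'pepper'] (min_width=19, slack=0)
Line 5: ['garden', 'everything'] (min_width=17, slack=2)
Line 6: ['memory', 'been', 'north'] (min_width=17, slack=2)
Line 7: ['release', 'valley'] (min_width=14, slack=5)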